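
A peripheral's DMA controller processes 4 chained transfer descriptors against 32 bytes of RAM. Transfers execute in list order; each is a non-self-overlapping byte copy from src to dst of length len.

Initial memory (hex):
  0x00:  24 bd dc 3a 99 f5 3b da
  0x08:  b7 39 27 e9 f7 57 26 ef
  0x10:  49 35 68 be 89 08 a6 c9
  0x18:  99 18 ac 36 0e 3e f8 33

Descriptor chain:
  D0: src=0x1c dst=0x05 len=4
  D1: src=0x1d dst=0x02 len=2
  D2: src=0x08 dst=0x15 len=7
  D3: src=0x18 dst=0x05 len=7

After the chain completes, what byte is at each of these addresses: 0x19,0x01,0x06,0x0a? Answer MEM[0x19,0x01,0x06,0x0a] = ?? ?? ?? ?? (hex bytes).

#0 dst[0x05+4] := {0x0e,0x3e,0xf8,0x33}
#1 dst[0x02+2] := {0x3e,0xf8}
#2 dst[0x15+7] := {0x33,0x39,0x27,0xe9,0xf7,0x57,0x26}
#3 dst[0x05+7] := {0xe9,0xf7,0x57,0x26,0x0e,0x3e,0xf8}
query mem[0x19]=0xf7, mem[0x01]=0xbd, mem[0x06]=0xf7, mem[0x0a]=0x3e

MEM[0x19,0x01,0x06,0x0a] = f7 bd f7 3e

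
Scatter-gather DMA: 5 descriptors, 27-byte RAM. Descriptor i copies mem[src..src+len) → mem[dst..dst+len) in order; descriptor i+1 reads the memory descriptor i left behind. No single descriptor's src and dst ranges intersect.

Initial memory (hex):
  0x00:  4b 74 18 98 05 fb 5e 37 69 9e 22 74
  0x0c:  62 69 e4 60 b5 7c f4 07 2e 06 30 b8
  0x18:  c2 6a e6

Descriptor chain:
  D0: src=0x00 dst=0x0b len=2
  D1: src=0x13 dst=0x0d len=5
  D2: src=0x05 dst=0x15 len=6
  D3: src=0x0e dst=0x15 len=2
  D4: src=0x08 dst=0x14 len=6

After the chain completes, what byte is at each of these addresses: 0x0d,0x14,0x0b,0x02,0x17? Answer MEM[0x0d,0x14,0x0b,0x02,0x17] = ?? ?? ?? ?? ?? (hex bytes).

MEM[0x0d,0x14,0x0b,0x02,0x17] = 07 69 4b 18 4b

[0] 0x00->0x0b len=2 : 4b 74
[1] 0x13->0x0d len=5 : 07 2e 06 30 b8
[2] 0x05->0x15 len=6 : fb 5e 37 69 9e 22
[3] 0x0e->0x15 len=2 : 2e 06
[4] 0x08->0x14 len=6 : 69 9e 22 4b 74 07
query mem[0x0d]=0x07, mem[0x14]=0x69, mem[0x0b]=0x4b, mem[0x02]=0x18, mem[0x17]=0x4b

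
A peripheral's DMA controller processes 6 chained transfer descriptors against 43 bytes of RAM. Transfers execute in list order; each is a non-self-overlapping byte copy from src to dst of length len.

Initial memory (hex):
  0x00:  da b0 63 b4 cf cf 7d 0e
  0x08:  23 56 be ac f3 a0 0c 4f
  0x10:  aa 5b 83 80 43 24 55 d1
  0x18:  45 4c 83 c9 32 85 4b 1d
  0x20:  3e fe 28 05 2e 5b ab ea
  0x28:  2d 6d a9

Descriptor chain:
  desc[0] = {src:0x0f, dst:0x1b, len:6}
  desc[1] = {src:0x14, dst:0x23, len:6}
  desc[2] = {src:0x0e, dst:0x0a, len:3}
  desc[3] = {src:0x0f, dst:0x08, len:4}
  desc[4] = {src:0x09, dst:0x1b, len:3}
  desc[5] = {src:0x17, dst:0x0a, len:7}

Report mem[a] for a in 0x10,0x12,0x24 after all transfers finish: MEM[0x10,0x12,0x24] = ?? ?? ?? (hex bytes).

  after D0: wrote 6B at 0x1b = 4faa5b838043
  after D1: wrote 6B at 0x23 = 432455d1454c
  after D2: wrote 3B at 0x0a = 0c4faa
  after D3: wrote 4B at 0x08 = 4faa5b83
  after D4: wrote 3B at 0x1b = aa5b83
  after D5: wrote 7B at 0x0a = d1454c83aa5b83
query mem[0x10]=0x83, mem[0x12]=0x83, mem[0x24]=0x24

MEM[0x10,0x12,0x24] = 83 83 24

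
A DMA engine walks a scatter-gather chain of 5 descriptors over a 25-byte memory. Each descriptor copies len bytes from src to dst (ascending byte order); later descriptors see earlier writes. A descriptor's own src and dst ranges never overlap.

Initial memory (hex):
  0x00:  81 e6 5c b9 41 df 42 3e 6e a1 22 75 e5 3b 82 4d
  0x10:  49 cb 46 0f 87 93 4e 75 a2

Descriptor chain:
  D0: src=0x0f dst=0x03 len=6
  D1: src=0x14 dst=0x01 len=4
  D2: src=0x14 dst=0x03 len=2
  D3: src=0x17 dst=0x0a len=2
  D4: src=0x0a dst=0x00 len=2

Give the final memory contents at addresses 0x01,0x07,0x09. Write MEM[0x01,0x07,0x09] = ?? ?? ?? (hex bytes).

#0 dst[0x03+6] := {0x4d,0x49,0xcb,0x46,0x0f,0x87}
#1 dst[0x01+4] := {0x87,0x93,0x4e,0x75}
#2 dst[0x03+2] := {0x87,0x93}
#3 dst[0x0a+2] := {0x75,0xa2}
#4 dst[0x00+2] := {0x75,0xa2}
query mem[0x01]=0xa2, mem[0x07]=0x0f, mem[0x09]=0xa1

MEM[0x01,0x07,0x09] = a2 0f a1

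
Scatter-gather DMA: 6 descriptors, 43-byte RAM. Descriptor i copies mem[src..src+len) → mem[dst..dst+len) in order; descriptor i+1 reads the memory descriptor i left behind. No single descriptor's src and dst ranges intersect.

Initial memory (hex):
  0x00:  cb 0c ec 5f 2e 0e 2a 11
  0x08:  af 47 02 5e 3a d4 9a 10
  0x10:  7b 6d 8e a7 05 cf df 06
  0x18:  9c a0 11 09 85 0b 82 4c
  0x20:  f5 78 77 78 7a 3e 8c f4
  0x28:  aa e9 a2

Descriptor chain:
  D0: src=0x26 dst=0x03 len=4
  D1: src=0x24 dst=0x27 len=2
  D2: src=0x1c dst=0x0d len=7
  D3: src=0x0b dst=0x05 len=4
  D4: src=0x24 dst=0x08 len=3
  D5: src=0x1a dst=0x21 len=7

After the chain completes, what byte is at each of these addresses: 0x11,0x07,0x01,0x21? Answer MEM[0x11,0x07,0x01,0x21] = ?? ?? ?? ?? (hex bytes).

D0: mem[0x03..0x06] <- [8c f4 aa e9]
D1: mem[0x27..0x28] <- [7a 3e]
D2: mem[0x0d..0x13] <- [85 0b 82 4c f5 78 77]
D3: mem[0x05..0x08] <- [5e 3a 85 0b]
D4: mem[0x08..0x0a] <- [7a 3e 8c]
D5: mem[0x21..0x27] <- [11 09 85 0b 82 4c f5]
query mem[0x11]=0xf5, mem[0x07]=0x85, mem[0x01]=0x0c, mem[0x21]=0x11

MEM[0x11,0x07,0x01,0x21] = f5 85 0c 11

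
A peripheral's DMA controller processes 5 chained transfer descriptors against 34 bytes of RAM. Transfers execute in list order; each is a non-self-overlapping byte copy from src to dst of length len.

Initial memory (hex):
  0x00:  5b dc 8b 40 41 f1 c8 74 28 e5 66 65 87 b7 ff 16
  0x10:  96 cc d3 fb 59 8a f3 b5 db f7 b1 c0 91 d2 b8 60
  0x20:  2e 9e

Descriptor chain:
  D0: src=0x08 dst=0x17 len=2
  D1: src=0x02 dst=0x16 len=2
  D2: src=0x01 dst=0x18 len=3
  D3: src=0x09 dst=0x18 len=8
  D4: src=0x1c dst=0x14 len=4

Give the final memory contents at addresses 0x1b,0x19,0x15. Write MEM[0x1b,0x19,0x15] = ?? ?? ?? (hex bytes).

MEM[0x1b,0x19,0x15] = 87 66 ff

[0] 0x08->0x17 len=2 : 28 e5
[1] 0x02->0x16 len=2 : 8b 40
[2] 0x01->0x18 len=3 : dc 8b 40
[3] 0x09->0x18 len=8 : e5 66 65 87 b7 ff 16 96
[4] 0x1c->0x14 len=4 : b7 ff 16 96
query mem[0x1b]=0x87, mem[0x19]=0x66, mem[0x15]=0xff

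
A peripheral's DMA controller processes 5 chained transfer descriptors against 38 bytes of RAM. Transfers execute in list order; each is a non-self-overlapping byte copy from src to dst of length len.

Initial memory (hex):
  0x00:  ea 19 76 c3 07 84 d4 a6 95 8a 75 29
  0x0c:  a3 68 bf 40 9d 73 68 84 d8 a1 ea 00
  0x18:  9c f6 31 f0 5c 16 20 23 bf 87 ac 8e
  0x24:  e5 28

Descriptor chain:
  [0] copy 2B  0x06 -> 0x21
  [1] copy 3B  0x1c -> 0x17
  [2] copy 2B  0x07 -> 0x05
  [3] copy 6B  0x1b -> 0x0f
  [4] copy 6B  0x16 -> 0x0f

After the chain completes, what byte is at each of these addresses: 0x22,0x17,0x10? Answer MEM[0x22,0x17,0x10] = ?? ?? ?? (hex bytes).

[0] 0x06->0x21 len=2 : d4 a6
[1] 0x1c->0x17 len=3 : 5c 16 20
[2] 0x07->0x05 len=2 : a6 95
[3] 0x1b->0x0f len=6 : f0 5c 16 20 23 bf
[4] 0x16->0x0f len=6 : ea 5c 16 20 31 f0
query mem[0x22]=0xa6, mem[0x17]=0x5c, mem[0x10]=0x5c

MEM[0x22,0x17,0x10] = a6 5c 5c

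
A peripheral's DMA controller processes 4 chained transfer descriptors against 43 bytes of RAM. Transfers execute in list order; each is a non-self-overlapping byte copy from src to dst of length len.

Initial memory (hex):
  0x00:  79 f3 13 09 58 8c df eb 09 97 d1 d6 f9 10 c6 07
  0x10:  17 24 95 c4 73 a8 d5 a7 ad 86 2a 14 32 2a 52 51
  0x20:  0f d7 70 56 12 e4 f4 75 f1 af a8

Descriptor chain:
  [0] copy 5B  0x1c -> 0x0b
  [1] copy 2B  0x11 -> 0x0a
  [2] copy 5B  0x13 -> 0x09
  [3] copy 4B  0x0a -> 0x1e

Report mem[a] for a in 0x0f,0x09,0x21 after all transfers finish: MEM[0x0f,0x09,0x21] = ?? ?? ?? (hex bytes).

MEM[0x0f,0x09,0x21] = 0f c4 a7

#0 dst[0x0b+5] := {0x32,0x2a,0x52,0x51,0x0f}
#1 dst[0x0a+2] := {0x24,0x95}
#2 dst[0x09+5] := {0xc4,0x73,0xa8,0xd5,0xa7}
#3 dst[0x1e+4] := {0x73,0xa8,0xd5,0xa7}
query mem[0x0f]=0x0f, mem[0x09]=0xc4, mem[0x21]=0xa7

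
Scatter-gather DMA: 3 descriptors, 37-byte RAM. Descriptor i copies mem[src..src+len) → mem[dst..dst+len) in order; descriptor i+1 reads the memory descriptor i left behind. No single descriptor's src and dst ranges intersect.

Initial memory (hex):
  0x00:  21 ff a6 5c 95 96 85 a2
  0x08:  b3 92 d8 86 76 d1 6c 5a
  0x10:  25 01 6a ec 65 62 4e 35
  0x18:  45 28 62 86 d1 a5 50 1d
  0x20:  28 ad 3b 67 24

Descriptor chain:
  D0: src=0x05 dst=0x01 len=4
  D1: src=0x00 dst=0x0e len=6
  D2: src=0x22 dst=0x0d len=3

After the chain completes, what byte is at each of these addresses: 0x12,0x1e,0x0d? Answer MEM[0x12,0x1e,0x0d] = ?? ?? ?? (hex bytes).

D0: mem[0x01..0x04] <- [96 85 a2 b3]
D1: mem[0x0e..0x13] <- [21 96 85 a2 b3 96]
D2: mem[0x0d..0x0f] <- [3b 67 24]
query mem[0x12]=0xb3, mem[0x1e]=0x50, mem[0x0d]=0x3b

MEM[0x12,0x1e,0x0d] = b3 50 3b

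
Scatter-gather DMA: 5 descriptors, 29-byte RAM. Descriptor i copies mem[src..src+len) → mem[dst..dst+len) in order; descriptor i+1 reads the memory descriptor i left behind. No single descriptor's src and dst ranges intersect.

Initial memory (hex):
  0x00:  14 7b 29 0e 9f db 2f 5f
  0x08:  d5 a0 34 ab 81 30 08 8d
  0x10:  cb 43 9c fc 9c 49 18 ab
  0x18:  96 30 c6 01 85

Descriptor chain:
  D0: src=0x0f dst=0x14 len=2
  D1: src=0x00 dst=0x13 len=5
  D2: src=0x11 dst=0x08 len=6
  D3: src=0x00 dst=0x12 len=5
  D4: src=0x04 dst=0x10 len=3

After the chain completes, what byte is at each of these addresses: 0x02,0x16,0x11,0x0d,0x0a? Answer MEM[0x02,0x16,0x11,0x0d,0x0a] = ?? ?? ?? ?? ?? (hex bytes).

#0 dst[0x14+2] := {0x8d,0xcb}
#1 dst[0x13+5] := {0x14,0x7b,0x29,0x0e,0x9f}
#2 dst[0x08+6] := {0x43,0x9c,0x14,0x7b,0x29,0x0e}
#3 dst[0x12+5] := {0x14,0x7b,0x29,0x0e,0x9f}
#4 dst[0x10+3] := {0x9f,0xdb,0x2f}
query mem[0x02]=0x29, mem[0x16]=0x9f, mem[0x11]=0xdb, mem[0x0d]=0x0e, mem[0x0a]=0x14

MEM[0x02,0x16,0x11,0x0d,0x0a] = 29 9f db 0e 14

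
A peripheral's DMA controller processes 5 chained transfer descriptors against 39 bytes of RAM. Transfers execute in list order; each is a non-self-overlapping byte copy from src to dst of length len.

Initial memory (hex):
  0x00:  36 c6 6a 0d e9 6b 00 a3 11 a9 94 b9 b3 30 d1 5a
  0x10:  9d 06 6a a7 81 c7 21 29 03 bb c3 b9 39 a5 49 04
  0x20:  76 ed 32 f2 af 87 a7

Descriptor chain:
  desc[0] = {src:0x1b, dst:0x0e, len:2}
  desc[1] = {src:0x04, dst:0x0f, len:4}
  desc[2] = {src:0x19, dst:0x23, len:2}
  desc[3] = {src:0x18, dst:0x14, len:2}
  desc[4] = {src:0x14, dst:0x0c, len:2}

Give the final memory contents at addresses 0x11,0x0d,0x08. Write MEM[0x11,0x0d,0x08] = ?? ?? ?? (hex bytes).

  after D0: wrote 2B at 0x0e = b939
  after D1: wrote 4B at 0x0f = e96b00a3
  after D2: wrote 2B at 0x23 = bbc3
  after D3: wrote 2B at 0x14 = 03bb
  after D4: wrote 2B at 0x0c = 03bb
query mem[0x11]=0x00, mem[0x0d]=0xbb, mem[0x08]=0x11

MEM[0x11,0x0d,0x08] = 00 bb 11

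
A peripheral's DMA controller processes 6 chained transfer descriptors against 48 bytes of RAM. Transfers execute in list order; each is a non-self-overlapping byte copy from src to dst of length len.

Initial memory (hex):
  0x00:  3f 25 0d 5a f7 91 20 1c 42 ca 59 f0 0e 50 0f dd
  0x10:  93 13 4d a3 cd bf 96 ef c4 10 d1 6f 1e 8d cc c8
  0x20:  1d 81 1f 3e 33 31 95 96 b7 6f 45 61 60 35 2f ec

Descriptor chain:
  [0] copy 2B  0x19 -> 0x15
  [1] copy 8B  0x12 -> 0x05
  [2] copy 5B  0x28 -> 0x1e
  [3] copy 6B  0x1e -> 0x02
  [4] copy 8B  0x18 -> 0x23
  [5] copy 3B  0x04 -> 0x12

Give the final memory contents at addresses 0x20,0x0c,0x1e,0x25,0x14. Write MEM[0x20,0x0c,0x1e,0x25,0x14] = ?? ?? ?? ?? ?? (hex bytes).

#0 dst[0x15+2] := {0x10,0xd1}
#1 dst[0x05+8] := {0x4d,0xa3,0xcd,0x10,0xd1,0xef,0xc4,0x10}
#2 dst[0x1e+5] := {0xb7,0x6f,0x45,0x61,0x60}
#3 dst[0x02+6] := {0xb7,0x6f,0x45,0x61,0x60,0x3e}
#4 dst[0x23+8] := {0xc4,0x10,0xd1,0x6f,0x1e,0x8d,0xb7,0x6f}
#5 dst[0x12+3] := {0x45,0x61,0x60}
query mem[0x20]=0x45, mem[0x0c]=0x10, mem[0x1e]=0xb7, mem[0x25]=0xd1, mem[0x14]=0x60

MEM[0x20,0x0c,0x1e,0x25,0x14] = 45 10 b7 d1 60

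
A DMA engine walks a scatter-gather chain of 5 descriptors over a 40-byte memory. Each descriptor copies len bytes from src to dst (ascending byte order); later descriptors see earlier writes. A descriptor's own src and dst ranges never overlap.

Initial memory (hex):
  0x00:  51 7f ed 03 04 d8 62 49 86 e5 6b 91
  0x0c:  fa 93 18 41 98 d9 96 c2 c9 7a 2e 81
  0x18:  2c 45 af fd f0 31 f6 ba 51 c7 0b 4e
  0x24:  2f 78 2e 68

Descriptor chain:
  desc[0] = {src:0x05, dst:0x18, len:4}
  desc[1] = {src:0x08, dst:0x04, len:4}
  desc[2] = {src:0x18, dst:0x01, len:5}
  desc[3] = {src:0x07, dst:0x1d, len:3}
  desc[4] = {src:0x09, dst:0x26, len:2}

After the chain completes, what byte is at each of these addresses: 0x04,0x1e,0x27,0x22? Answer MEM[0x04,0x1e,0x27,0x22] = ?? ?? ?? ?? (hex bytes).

MEM[0x04,0x1e,0x27,0x22] = 86 86 6b 0b

  after D0: wrote 4B at 0x18 = d8624986
  after D1: wrote 4B at 0x04 = 86e56b91
  after D2: wrote 5B at 0x01 = d8624986f0
  after D3: wrote 3B at 0x1d = 9186e5
  after D4: wrote 2B at 0x26 = e56b
query mem[0x04]=0x86, mem[0x1e]=0x86, mem[0x27]=0x6b, mem[0x22]=0x0b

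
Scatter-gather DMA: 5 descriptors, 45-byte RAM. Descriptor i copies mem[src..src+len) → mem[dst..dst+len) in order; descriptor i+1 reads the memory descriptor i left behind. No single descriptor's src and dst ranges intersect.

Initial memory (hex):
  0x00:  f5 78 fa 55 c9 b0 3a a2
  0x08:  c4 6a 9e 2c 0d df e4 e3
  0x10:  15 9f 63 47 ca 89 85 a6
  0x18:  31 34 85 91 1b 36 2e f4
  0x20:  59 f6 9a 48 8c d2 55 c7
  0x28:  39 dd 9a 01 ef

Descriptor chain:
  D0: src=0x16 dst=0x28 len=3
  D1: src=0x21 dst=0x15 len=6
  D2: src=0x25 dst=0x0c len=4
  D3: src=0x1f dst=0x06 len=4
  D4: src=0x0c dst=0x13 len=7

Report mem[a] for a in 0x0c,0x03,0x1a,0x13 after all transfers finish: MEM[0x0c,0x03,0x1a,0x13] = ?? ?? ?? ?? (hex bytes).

MEM[0x0c,0x03,0x1a,0x13] = d2 55 55 d2

  after D0: wrote 3B at 0x28 = 85a631
  after D1: wrote 6B at 0x15 = f69a488cd255
  after D2: wrote 4B at 0x0c = d255c785
  after D3: wrote 4B at 0x06 = f459f69a
  after D4: wrote 7B at 0x13 = d255c785159f63
query mem[0x0c]=0xd2, mem[0x03]=0x55, mem[0x1a]=0x55, mem[0x13]=0xd2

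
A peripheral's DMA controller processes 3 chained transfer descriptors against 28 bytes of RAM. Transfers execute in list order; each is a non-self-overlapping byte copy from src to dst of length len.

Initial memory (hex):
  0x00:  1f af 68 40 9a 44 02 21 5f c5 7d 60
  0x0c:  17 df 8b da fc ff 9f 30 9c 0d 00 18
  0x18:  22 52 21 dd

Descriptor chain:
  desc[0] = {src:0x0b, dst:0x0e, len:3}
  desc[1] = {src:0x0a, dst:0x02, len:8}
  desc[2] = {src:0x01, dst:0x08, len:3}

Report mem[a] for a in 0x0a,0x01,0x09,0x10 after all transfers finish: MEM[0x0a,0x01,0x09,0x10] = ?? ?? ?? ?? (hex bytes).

MEM[0x0a,0x01,0x09,0x10] = 60 af 7d df

  after D0: wrote 3B at 0x0e = 6017df
  after D1: wrote 8B at 0x02 = 7d6017df6017dfff
  after D2: wrote 3B at 0x08 = af7d60
query mem[0x0a]=0x60, mem[0x01]=0xaf, mem[0x09]=0x7d, mem[0x10]=0xdf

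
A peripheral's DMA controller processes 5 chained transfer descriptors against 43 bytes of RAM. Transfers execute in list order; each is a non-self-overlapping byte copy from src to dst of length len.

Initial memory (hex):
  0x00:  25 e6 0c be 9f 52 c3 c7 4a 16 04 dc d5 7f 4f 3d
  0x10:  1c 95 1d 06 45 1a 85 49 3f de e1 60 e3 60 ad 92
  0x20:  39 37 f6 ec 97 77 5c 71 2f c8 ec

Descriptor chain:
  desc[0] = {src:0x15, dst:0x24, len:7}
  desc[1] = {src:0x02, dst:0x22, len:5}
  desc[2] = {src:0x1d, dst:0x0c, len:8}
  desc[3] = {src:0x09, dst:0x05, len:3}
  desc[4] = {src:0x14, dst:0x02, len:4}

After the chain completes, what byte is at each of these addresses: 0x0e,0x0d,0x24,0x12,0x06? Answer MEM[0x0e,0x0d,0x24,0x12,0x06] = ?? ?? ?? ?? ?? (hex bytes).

[0] 0x15->0x24 len=7 : 1a 85 49 3f de e1 60
[1] 0x02->0x22 len=5 : 0c be 9f 52 c3
[2] 0x1d->0x0c len=8 : 60 ad 92 39 37 0c be 9f
[3] 0x09->0x05 len=3 : 16 04 dc
[4] 0x14->0x02 len=4 : 45 1a 85 49
query mem[0x0e]=0x92, mem[0x0d]=0xad, mem[0x24]=0x9f, mem[0x12]=0xbe, mem[0x06]=0x04

MEM[0x0e,0x0d,0x24,0x12,0x06] = 92 ad 9f be 04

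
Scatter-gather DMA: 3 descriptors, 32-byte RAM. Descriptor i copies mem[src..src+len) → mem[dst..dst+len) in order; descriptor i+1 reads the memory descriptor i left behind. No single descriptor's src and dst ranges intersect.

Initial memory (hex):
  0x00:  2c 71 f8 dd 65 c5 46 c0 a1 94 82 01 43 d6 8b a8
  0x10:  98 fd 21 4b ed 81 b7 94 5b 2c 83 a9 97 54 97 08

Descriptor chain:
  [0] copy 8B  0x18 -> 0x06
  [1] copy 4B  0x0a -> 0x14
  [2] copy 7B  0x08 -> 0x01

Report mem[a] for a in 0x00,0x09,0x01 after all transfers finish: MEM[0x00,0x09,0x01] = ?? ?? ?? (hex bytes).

D0: mem[0x06..0x0d] <- [5b 2c 83 a9 97 54 97 08]
D1: mem[0x14..0x17] <- [97 54 97 08]
D2: mem[0x01..0x07] <- [83 a9 97 54 97 08 8b]
query mem[0x00]=0x2c, mem[0x09]=0xa9, mem[0x01]=0x83

MEM[0x00,0x09,0x01] = 2c a9 83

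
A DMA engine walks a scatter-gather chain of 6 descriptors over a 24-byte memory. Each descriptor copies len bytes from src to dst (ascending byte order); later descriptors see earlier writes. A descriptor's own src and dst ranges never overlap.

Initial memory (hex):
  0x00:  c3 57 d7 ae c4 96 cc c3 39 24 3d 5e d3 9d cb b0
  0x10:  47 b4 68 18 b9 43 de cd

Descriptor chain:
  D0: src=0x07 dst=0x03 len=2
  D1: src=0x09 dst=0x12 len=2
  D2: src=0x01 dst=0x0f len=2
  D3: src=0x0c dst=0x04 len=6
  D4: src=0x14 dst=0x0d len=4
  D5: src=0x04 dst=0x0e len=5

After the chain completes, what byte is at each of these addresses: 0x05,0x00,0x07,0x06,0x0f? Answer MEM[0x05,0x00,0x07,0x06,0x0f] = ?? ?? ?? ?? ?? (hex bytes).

  after D0: wrote 2B at 0x03 = c339
  after D1: wrote 2B at 0x12 = 243d
  after D2: wrote 2B at 0x0f = 57d7
  after D3: wrote 6B at 0x04 = d39dcb57d7b4
  after D4: wrote 4B at 0x0d = b943decd
  after D5: wrote 5B at 0x0e = d39dcb57d7
query mem[0x05]=0x9d, mem[0x00]=0xc3, mem[0x07]=0x57, mem[0x06]=0xcb, mem[0x0f]=0x9d

MEM[0x05,0x00,0x07,0x06,0x0f] = 9d c3 57 cb 9d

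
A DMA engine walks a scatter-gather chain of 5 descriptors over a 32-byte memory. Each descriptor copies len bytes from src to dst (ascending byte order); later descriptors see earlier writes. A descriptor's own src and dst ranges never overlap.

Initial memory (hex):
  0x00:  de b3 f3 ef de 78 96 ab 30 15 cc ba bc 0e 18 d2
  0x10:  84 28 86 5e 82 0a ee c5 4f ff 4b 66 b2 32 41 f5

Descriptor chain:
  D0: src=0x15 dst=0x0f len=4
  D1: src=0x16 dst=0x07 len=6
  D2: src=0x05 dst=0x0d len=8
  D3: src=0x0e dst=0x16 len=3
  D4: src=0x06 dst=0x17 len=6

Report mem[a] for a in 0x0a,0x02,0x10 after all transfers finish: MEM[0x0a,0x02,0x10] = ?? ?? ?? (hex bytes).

D0: mem[0x0f..0x12] <- [0a ee c5 4f]
D1: mem[0x07..0x0c] <- [ee c5 4f ff 4b 66]
D2: mem[0x0d..0x14] <- [78 96 ee c5 4f ff 4b 66]
D3: mem[0x16..0x18] <- [96 ee c5]
D4: mem[0x17..0x1c] <- [96 ee c5 4f ff 4b]
query mem[0x0a]=0xff, mem[0x02]=0xf3, mem[0x10]=0xc5

MEM[0x0a,0x02,0x10] = ff f3 c5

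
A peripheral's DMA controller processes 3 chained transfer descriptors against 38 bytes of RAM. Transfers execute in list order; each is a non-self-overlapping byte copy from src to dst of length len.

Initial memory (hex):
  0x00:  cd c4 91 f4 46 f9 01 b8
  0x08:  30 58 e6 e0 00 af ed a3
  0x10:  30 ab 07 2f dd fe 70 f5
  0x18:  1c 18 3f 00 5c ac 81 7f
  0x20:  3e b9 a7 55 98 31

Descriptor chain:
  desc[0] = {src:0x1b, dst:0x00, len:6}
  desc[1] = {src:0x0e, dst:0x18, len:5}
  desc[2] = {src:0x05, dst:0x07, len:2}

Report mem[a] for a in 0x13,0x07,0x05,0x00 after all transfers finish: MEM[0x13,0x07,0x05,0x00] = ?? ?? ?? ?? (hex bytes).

D0: mem[0x00..0x05] <- [00 5c ac 81 7f 3e]
D1: mem[0x18..0x1c] <- [ed a3 30 ab 07]
D2: mem[0x07..0x08] <- [3e 01]
query mem[0x13]=0x2f, mem[0x07]=0x3e, mem[0x05]=0x3e, mem[0x00]=0x00

MEM[0x13,0x07,0x05,0x00] = 2f 3e 3e 00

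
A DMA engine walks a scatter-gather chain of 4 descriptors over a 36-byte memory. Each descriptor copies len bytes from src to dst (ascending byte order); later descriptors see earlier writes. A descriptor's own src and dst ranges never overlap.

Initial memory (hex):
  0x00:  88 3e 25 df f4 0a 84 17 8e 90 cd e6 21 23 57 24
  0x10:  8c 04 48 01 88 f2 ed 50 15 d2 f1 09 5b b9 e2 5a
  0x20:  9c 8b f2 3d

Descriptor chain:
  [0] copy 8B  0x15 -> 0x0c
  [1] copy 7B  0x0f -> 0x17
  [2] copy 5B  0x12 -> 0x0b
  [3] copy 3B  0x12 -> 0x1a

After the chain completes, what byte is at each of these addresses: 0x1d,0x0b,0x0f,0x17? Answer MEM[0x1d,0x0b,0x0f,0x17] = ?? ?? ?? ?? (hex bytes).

MEM[0x1d,0x0b,0x0f,0x17] = f2 09 ed 15

[0] 0x15->0x0c len=8 : f2 ed 50 15 d2 f1 09 5b
[1] 0x0f->0x17 len=7 : 15 d2 f1 09 5b 88 f2
[2] 0x12->0x0b len=5 : 09 5b 88 f2 ed
[3] 0x12->0x1a len=3 : 09 5b 88
query mem[0x1d]=0xf2, mem[0x0b]=0x09, mem[0x0f]=0xed, mem[0x17]=0x15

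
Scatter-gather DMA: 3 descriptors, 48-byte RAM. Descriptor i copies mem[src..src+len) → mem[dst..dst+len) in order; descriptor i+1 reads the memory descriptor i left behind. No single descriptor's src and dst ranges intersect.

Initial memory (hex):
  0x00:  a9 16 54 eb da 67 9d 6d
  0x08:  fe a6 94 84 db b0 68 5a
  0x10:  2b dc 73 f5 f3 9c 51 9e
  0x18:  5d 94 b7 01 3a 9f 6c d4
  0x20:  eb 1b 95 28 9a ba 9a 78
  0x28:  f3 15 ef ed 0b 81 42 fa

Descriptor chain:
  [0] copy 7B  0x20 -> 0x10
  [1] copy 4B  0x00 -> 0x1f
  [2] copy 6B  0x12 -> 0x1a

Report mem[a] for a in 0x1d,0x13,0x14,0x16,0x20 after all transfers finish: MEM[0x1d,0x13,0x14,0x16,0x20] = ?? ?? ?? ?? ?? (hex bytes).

MEM[0x1d,0x13,0x14,0x16,0x20] = ba 28 9a 9a 16

[0] 0x20->0x10 len=7 : eb 1b 95 28 9a ba 9a
[1] 0x00->0x1f len=4 : a9 16 54 eb
[2] 0x12->0x1a len=6 : 95 28 9a ba 9a 9e
query mem[0x1d]=0xba, mem[0x13]=0x28, mem[0x14]=0x9a, mem[0x16]=0x9a, mem[0x20]=0x16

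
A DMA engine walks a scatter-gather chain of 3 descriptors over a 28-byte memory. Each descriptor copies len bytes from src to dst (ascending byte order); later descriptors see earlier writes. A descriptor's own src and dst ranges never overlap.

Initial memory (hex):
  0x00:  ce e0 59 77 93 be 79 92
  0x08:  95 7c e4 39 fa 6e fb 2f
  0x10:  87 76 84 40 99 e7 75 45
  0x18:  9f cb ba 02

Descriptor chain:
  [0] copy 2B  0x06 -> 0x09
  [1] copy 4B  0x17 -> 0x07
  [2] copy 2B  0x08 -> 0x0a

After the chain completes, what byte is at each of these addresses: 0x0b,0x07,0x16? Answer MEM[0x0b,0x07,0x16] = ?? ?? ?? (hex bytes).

[0] 0x06->0x09 len=2 : 79 92
[1] 0x17->0x07 len=4 : 45 9f cb ba
[2] 0x08->0x0a len=2 : 9f cb
query mem[0x0b]=0xcb, mem[0x07]=0x45, mem[0x16]=0x75

MEM[0x0b,0x07,0x16] = cb 45 75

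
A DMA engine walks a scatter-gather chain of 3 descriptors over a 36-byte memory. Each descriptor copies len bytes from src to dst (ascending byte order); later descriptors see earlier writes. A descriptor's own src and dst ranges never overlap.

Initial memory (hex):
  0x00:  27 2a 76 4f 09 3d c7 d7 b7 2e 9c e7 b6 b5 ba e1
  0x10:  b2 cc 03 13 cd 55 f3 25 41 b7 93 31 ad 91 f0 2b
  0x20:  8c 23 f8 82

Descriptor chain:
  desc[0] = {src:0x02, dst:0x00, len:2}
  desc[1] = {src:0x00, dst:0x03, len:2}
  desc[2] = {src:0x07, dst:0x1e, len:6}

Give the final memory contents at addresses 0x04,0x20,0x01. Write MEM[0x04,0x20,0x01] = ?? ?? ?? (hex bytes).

#0 dst[0x00+2] := {0x76,0x4f}
#1 dst[0x03+2] := {0x76,0x4f}
#2 dst[0x1e+6] := {0xd7,0xb7,0x2e,0x9c,0xe7,0xb6}
query mem[0x04]=0x4f, mem[0x20]=0x2e, mem[0x01]=0x4f

MEM[0x04,0x20,0x01] = 4f 2e 4f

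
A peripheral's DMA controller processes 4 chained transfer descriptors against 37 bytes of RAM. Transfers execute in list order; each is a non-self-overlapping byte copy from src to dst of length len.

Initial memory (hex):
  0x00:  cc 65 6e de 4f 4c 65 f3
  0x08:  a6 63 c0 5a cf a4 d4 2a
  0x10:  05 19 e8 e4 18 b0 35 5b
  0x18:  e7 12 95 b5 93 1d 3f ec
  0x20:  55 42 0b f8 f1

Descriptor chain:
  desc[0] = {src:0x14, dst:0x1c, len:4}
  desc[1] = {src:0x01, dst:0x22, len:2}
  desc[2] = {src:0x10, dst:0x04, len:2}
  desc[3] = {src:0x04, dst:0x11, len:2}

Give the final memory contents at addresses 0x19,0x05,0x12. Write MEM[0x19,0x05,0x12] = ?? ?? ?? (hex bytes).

MEM[0x19,0x05,0x12] = 12 19 19

D0: mem[0x1c..0x1f] <- [18 b0 35 5b]
D1: mem[0x22..0x23] <- [65 6e]
D2: mem[0x04..0x05] <- [05 19]
D3: mem[0x11..0x12] <- [05 19]
query mem[0x19]=0x12, mem[0x05]=0x19, mem[0x12]=0x19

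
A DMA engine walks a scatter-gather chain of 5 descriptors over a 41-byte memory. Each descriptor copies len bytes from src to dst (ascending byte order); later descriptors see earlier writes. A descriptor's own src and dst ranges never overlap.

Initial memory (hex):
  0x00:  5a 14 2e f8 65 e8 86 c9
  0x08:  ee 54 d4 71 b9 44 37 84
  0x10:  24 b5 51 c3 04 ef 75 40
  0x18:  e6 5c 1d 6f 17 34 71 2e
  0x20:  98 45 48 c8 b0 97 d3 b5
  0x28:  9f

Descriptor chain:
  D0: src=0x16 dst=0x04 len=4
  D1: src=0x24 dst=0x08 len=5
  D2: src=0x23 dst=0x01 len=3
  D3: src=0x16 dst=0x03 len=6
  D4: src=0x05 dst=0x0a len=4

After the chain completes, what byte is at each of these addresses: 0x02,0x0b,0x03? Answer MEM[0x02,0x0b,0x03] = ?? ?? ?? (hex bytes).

[0] 0x16->0x04 len=4 : 75 40 e6 5c
[1] 0x24->0x08 len=5 : b0 97 d3 b5 9f
[2] 0x23->0x01 len=3 : c8 b0 97
[3] 0x16->0x03 len=6 : 75 40 e6 5c 1d 6f
[4] 0x05->0x0a len=4 : e6 5c 1d 6f
query mem[0x02]=0xb0, mem[0x0b]=0x5c, mem[0x03]=0x75

MEM[0x02,0x0b,0x03] = b0 5c 75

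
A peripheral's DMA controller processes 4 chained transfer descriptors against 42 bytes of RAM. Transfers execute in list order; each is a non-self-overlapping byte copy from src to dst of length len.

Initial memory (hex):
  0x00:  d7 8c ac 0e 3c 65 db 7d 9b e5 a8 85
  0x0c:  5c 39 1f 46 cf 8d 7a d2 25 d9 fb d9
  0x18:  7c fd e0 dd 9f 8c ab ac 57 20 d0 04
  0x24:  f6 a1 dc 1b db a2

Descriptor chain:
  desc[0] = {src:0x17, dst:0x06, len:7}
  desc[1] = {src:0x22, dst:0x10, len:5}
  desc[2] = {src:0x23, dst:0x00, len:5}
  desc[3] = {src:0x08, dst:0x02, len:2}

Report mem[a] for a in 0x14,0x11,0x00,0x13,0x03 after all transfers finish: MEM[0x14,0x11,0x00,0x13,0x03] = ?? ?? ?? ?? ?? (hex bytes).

  after D0: wrote 7B at 0x06 = d97cfde0dd9f8c
  after D1: wrote 5B at 0x10 = d004f6a1dc
  after D2: wrote 5B at 0x00 = 04f6a1dc1b
  after D3: wrote 2B at 0x02 = fde0
query mem[0x14]=0xdc, mem[0x11]=0x04, mem[0x00]=0x04, mem[0x13]=0xa1, mem[0x03]=0xe0

MEM[0x14,0x11,0x00,0x13,0x03] = dc 04 04 a1 e0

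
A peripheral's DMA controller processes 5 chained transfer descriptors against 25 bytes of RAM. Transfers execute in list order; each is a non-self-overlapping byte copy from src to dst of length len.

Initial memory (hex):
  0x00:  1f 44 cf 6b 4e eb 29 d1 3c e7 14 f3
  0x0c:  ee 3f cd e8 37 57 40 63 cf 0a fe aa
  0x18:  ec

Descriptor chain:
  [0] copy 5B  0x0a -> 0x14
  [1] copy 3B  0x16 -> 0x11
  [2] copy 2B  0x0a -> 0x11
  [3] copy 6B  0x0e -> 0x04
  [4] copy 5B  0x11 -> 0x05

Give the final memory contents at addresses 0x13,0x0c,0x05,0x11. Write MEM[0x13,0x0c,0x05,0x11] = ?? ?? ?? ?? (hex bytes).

D0: mem[0x14..0x18] <- [14 f3 ee 3f cd]
D1: mem[0x11..0x13] <- [ee 3f cd]
D2: mem[0x11..0x12] <- [14 f3]
D3: mem[0x04..0x09] <- [cd e8 37 14 f3 cd]
D4: mem[0x05..0x09] <- [14 f3 cd 14 f3]
query mem[0x13]=0xcd, mem[0x0c]=0xee, mem[0x05]=0x14, mem[0x11]=0x14

MEM[0x13,0x0c,0x05,0x11] = cd ee 14 14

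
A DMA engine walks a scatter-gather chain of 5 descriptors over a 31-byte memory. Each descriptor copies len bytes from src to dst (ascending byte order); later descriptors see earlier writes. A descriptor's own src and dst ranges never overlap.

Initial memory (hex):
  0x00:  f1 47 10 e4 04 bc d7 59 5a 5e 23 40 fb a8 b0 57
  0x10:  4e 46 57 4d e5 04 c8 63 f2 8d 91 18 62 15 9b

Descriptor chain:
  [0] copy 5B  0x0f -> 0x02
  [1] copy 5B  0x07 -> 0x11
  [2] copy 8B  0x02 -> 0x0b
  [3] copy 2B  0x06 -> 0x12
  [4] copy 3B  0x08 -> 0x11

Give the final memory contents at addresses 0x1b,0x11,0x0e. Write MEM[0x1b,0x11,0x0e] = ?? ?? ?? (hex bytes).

MEM[0x1b,0x11,0x0e] = 18 5a 57

D0: mem[0x02..0x06] <- [57 4e 46 57 4d]
D1: mem[0x11..0x15] <- [59 5a 5e 23 40]
D2: mem[0x0b..0x12] <- [57 4e 46 57 4d 59 5a 5e]
D3: mem[0x12..0x13] <- [4d 59]
D4: mem[0x11..0x13] <- [5a 5e 23]
query mem[0x1b]=0x18, mem[0x11]=0x5a, mem[0x0e]=0x57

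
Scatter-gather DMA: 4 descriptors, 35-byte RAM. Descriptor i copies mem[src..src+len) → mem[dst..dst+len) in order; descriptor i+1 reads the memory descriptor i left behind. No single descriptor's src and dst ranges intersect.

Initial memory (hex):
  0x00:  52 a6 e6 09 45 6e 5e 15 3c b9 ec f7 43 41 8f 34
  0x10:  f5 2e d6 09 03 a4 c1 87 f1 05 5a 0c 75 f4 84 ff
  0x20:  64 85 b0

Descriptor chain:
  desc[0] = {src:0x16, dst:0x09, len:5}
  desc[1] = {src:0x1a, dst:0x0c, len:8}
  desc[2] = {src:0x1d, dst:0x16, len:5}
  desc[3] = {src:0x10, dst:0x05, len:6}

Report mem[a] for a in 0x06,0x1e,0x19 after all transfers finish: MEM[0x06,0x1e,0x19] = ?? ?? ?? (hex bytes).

D0: mem[0x09..0x0d] <- [c1 87 f1 05 5a]
D1: mem[0x0c..0x13] <- [5a 0c 75 f4 84 ff 64 85]
D2: mem[0x16..0x1a] <- [f4 84 ff 64 85]
D3: mem[0x05..0x0a] <- [84 ff 64 85 03 a4]
query mem[0x06]=0xff, mem[0x1e]=0x84, mem[0x19]=0x64

MEM[0x06,0x1e,0x19] = ff 84 64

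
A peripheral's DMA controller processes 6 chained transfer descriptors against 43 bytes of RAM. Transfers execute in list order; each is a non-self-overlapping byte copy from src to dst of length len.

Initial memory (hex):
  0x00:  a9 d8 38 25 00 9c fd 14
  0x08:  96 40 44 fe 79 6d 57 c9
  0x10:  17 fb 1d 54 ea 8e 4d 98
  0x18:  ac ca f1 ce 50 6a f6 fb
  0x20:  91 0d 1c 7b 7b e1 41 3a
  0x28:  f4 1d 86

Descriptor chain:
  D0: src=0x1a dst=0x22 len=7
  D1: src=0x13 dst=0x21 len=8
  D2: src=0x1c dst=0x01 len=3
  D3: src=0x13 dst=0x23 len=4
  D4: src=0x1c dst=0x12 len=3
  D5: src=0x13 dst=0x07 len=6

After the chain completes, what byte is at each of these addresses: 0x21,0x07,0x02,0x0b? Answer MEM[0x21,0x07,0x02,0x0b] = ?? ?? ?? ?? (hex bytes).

  after D0: wrote 7B at 0x22 = f1ce506af6fb91
  after D1: wrote 8B at 0x21 = 54ea8e4d98accaf1
  after D2: wrote 3B at 0x01 = 506af6
  after D3: wrote 4B at 0x23 = 54ea8e4d
  after D4: wrote 3B at 0x12 = 506af6
  after D5: wrote 6B at 0x07 = 6af68e4d98ac
query mem[0x21]=0x54, mem[0x07]=0x6a, mem[0x02]=0x6a, mem[0x0b]=0x98

MEM[0x21,0x07,0x02,0x0b] = 54 6a 6a 98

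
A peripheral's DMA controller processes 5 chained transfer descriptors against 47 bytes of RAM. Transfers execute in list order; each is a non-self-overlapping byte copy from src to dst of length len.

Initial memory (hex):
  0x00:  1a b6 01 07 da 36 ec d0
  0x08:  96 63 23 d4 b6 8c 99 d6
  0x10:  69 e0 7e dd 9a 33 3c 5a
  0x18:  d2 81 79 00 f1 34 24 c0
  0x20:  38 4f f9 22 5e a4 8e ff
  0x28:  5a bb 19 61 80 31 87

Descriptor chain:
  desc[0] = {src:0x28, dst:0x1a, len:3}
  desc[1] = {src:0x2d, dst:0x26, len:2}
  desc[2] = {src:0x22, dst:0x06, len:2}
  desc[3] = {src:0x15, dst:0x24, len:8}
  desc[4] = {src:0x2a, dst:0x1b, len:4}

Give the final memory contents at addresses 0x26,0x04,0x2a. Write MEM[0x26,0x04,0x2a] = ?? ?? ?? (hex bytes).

#0 dst[0x1a+3] := {0x5a,0xbb,0x19}
#1 dst[0x26+2] := {0x31,0x87}
#2 dst[0x06+2] := {0xf9,0x22}
#3 dst[0x24+8] := {0x33,0x3c,0x5a,0xd2,0x81,0x5a,0xbb,0x19}
#4 dst[0x1b+4] := {0xbb,0x19,0x80,0x31}
query mem[0x26]=0x5a, mem[0x04]=0xda, mem[0x2a]=0xbb

MEM[0x26,0x04,0x2a] = 5a da bb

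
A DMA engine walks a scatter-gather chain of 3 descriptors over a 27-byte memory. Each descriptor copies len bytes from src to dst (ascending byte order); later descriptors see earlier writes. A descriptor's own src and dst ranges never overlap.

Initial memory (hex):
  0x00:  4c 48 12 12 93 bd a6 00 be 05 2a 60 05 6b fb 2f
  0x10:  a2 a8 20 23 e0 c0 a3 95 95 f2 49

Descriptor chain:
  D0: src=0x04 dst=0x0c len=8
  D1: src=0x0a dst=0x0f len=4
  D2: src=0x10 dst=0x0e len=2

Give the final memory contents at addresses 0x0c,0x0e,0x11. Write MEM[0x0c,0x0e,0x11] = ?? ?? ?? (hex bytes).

[0] 0x04->0x0c len=8 : 93 bd a6 00 be 05 2a 60
[1] 0x0a->0x0f len=4 : 2a 60 93 bd
[2] 0x10->0x0e len=2 : 60 93
query mem[0x0c]=0x93, mem[0x0e]=0x60, mem[0x11]=0x93

MEM[0x0c,0x0e,0x11] = 93 60 93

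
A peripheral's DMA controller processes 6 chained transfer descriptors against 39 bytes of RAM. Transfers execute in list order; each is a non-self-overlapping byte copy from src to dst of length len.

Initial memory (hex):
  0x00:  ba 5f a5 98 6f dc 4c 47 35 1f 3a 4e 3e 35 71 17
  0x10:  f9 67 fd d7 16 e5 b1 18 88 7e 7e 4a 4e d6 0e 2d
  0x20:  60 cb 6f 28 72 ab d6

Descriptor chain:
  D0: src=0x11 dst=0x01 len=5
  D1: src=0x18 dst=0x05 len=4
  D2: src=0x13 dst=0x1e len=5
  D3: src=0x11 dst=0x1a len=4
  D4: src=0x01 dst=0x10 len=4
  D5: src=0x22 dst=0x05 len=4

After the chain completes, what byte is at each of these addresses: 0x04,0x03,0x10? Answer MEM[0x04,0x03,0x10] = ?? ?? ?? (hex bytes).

  after D0: wrote 5B at 0x01 = 67fdd716e5
  after D1: wrote 4B at 0x05 = 887e7e4a
  after D2: wrote 5B at 0x1e = d716e5b118
  after D3: wrote 4B at 0x1a = 67fdd716
  after D4: wrote 4B at 0x10 = 67fdd716
  after D5: wrote 4B at 0x05 = 182872ab
query mem[0x04]=0x16, mem[0x03]=0xd7, mem[0x10]=0x67

MEM[0x04,0x03,0x10] = 16 d7 67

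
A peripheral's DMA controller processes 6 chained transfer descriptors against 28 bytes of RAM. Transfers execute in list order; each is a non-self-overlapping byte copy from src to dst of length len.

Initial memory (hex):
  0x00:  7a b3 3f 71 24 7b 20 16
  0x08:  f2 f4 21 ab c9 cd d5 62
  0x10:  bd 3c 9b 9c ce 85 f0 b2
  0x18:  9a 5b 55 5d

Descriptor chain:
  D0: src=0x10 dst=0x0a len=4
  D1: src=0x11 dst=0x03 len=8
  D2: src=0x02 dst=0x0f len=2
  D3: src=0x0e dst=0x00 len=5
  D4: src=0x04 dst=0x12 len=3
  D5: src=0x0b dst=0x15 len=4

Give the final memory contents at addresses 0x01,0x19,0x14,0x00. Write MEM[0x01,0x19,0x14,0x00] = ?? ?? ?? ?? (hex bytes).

MEM[0x01,0x19,0x14,0x00] = 3f 5b ce d5

[0] 0x10->0x0a len=4 : bd 3c 9b 9c
[1] 0x11->0x03 len=8 : 3c 9b 9c ce 85 f0 b2 9a
[2] 0x02->0x0f len=2 : 3f 3c
[3] 0x0e->0x00 len=5 : d5 3f 3c 3c 9b
[4] 0x04->0x12 len=3 : 9b 9c ce
[5] 0x0b->0x15 len=4 : 3c 9b 9c d5
query mem[0x01]=0x3f, mem[0x19]=0x5b, mem[0x14]=0xce, mem[0x00]=0xd5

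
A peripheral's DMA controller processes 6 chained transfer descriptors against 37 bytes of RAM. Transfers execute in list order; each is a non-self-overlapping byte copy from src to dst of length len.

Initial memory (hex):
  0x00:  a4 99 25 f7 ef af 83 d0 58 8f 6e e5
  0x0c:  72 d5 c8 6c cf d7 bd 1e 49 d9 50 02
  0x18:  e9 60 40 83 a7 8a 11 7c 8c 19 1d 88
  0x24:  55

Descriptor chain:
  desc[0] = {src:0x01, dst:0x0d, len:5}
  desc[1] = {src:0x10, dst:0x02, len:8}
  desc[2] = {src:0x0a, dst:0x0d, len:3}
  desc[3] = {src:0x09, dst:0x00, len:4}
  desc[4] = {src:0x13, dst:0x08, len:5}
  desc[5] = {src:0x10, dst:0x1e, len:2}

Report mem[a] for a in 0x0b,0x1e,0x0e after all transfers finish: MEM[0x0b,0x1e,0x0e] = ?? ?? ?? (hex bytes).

#0 dst[0x0d+5] := {0x99,0x25,0xf7,0xef,0xaf}
#1 dst[0x02+8] := {0xef,0xaf,0xbd,0x1e,0x49,0xd9,0x50,0x02}
#2 dst[0x0d+3] := {0x6e,0xe5,0x72}
#3 dst[0x00+4] := {0x02,0x6e,0xe5,0x72}
#4 dst[0x08+5] := {0x1e,0x49,0xd9,0x50,0x02}
#5 dst[0x1e+2] := {0xef,0xaf}
query mem[0x0b]=0x50, mem[0x1e]=0xef, mem[0x0e]=0xe5

MEM[0x0b,0x1e,0x0e] = 50 ef e5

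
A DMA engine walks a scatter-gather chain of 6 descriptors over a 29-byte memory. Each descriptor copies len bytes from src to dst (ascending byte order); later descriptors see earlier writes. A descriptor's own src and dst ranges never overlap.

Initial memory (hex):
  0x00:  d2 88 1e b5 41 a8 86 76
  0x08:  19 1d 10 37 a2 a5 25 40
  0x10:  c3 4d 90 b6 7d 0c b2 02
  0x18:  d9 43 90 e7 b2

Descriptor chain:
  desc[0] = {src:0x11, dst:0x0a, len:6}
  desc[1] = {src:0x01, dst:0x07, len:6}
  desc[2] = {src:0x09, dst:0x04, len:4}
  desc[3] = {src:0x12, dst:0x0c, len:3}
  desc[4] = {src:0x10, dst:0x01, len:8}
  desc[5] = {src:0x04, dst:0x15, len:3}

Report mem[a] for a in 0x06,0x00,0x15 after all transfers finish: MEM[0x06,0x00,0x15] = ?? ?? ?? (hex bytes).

MEM[0x06,0x00,0x15] = 0c d2 b6

D0: mem[0x0a..0x0f] <- [4d 90 b6 7d 0c b2]
D1: mem[0x07..0x0c] <- [88 1e b5 41 a8 86]
D2: mem[0x04..0x07] <- [b5 41 a8 86]
D3: mem[0x0c..0x0e] <- [90 b6 7d]
D4: mem[0x01..0x08] <- [c3 4d 90 b6 7d 0c b2 02]
D5: mem[0x15..0x17] <- [b6 7d 0c]
query mem[0x06]=0x0c, mem[0x00]=0xd2, mem[0x15]=0xb6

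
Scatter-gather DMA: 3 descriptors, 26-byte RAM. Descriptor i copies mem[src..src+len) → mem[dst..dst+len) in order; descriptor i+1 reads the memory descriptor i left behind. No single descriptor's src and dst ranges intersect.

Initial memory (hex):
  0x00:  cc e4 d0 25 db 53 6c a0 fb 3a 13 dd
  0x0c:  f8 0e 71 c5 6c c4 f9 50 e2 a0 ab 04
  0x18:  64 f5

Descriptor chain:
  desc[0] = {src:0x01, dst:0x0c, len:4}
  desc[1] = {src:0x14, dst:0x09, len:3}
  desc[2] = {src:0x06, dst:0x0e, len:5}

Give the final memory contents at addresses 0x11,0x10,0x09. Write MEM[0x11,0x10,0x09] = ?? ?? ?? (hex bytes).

  after D0: wrote 4B at 0x0c = e4d025db
  after D1: wrote 3B at 0x09 = e2a0ab
  after D2: wrote 5B at 0x0e = 6ca0fbe2a0
query mem[0x11]=0xe2, mem[0x10]=0xfb, mem[0x09]=0xe2

MEM[0x11,0x10,0x09] = e2 fb e2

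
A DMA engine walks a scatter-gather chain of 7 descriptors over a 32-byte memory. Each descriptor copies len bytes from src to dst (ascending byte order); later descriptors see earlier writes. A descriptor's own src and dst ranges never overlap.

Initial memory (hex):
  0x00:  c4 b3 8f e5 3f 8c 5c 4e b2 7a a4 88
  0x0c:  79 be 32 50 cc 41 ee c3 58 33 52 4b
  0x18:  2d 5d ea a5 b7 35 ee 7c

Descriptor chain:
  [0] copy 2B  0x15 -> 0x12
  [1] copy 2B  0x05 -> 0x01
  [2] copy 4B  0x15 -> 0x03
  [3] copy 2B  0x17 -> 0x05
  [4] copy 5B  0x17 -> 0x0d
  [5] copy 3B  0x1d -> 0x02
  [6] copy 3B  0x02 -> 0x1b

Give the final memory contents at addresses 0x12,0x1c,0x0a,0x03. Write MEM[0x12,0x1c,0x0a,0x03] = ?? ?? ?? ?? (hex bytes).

  after D0: wrote 2B at 0x12 = 3352
  after D1: wrote 2B at 0x01 = 8c5c
  after D2: wrote 4B at 0x03 = 33524b2d
  after D3: wrote 2B at 0x05 = 4b2d
  after D4: wrote 5B at 0x0d = 4b2d5deaa5
  after D5: wrote 3B at 0x02 = 35ee7c
  after D6: wrote 3B at 0x1b = 35ee7c
query mem[0x12]=0x33, mem[0x1c]=0xee, mem[0x0a]=0xa4, mem[0x03]=0xee

MEM[0x12,0x1c,0x0a,0x03] = 33 ee a4 ee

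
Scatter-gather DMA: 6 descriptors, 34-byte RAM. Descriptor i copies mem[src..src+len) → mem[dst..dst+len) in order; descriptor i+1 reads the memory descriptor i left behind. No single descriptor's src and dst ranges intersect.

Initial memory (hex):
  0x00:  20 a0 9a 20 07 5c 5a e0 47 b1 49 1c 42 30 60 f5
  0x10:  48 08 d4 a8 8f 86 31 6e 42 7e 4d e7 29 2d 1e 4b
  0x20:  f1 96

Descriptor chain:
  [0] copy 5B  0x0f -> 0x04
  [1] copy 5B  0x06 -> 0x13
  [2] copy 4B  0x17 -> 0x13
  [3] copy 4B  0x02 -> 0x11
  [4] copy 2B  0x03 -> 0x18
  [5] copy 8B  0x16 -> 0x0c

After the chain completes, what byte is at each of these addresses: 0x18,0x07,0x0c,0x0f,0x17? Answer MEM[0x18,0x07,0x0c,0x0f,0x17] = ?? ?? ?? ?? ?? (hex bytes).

MEM[0x18,0x07,0x0c,0x0f,0x17] = 20 d4 4d f5 49

#0 dst[0x04+5] := {0xf5,0x48,0x08,0xd4,0xa8}
#1 dst[0x13+5] := {0x08,0xd4,0xa8,0xb1,0x49}
#2 dst[0x13+4] := {0x49,0x42,0x7e,0x4d}
#3 dst[0x11+4] := {0x9a,0x20,0xf5,0x48}
#4 dst[0x18+2] := {0x20,0xf5}
#5 dst[0x0c+8] := {0x4d,0x49,0x20,0xf5,0x4d,0xe7,0x29,0x2d}
query mem[0x18]=0x20, mem[0x07]=0xd4, mem[0x0c]=0x4d, mem[0x0f]=0xf5, mem[0x17]=0x49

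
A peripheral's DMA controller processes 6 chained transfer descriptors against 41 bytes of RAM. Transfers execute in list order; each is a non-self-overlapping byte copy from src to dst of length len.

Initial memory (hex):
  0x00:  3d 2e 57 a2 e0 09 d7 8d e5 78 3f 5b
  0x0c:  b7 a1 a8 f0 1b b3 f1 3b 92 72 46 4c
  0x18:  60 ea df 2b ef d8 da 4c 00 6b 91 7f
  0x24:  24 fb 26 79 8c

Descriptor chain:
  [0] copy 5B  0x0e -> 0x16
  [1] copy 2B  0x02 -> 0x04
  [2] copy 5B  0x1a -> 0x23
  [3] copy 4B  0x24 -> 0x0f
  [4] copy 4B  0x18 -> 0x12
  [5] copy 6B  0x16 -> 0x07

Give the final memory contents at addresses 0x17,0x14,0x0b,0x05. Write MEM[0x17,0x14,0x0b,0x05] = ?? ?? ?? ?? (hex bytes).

MEM[0x17,0x14,0x0b,0x05] = f0 f1 f1 a2

D0: mem[0x16..0x1a] <- [a8 f0 1b b3 f1]
D1: mem[0x04..0x05] <- [57 a2]
D2: mem[0x23..0x27] <- [f1 2b ef d8 da]
D3: mem[0x0f..0x12] <- [2b ef d8 da]
D4: mem[0x12..0x15] <- [1b b3 f1 2b]
D5: mem[0x07..0x0c] <- [a8 f0 1b b3 f1 2b]
query mem[0x17]=0xf0, mem[0x14]=0xf1, mem[0x0b]=0xf1, mem[0x05]=0xa2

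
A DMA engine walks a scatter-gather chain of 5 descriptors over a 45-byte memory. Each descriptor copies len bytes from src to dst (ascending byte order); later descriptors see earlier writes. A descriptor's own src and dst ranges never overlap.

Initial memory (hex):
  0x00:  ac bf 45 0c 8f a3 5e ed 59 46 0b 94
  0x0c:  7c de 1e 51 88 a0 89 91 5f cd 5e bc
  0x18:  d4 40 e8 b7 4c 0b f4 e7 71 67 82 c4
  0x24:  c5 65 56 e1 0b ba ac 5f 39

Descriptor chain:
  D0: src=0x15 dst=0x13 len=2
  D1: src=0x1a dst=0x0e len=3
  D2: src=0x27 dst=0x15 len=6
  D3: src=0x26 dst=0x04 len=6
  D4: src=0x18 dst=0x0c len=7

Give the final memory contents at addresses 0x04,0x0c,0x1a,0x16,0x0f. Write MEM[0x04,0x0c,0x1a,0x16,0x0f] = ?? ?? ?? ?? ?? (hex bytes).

MEM[0x04,0x0c,0x1a,0x16,0x0f] = 56 ac 39 0b b7

  after D0: wrote 2B at 0x13 = cd5e
  after D1: wrote 3B at 0x0e = e8b74c
  after D2: wrote 6B at 0x15 = e10bbaac5f39
  after D3: wrote 6B at 0x04 = 56e10bbaac5f
  after D4: wrote 7B at 0x0c = ac5f39b74c0bf4
query mem[0x04]=0x56, mem[0x0c]=0xac, mem[0x1a]=0x39, mem[0x16]=0x0b, mem[0x0f]=0xb7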